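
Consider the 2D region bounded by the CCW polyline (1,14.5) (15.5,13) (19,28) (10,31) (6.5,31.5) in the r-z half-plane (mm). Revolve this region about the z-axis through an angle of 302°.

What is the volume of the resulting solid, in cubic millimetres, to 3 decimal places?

Profile (r,z), 5 vertices: (1,14.5) (15.5,13) (19,28) (10,31) (6.5,31.5)
edge 0: (1,14.5)→(15.5,13)  cross = 1·13 − 15.5·14.5 = -211.7500; (r_i+r_j)·cross = 16.5·-211.7500 = -3493.8750
edge 1: (15.5,13)→(19,28)  cross = 15.5·28 − 19·13 = 187.0000; (r_i+r_j)·cross = 34.5·187.0000 = 6451.5000
edge 2: (19,28)→(10,31)  cross = 19·31 − 10·28 = 309.0000; (r_i+r_j)·cross = 29·309.0000 = 8961.0000
edge 3: (10,31)→(6.5,31.5)  cross = 10·31.5 − 6.5·31 = 113.5000; (r_i+r_j)·cross = 16.5·113.5000 = 1872.7500
edge 4: (6.5,31.5)→(1,14.5)  cross = 6.5·14.5 − 1·31.5 = 62.7500; (r_i+r_j)·cross = 7.5·62.7500 = 470.6250
Σcross = 460.5000 → A = |Σcross|/2 = 230.2500 mm²
Σ(r_i+r_j)·cross = 14262.0000 → first moment M = |Σ|/6 = 2377.0000
R_c = M/A = 2377.0000/230.2500 = 10.3236 mm
θ = 302° = 5.270894 rad
V = θ·R_c·A = 5.270894·10.3236·230.2500 = 12528.916 mm³

Volume = 12528.916 mm³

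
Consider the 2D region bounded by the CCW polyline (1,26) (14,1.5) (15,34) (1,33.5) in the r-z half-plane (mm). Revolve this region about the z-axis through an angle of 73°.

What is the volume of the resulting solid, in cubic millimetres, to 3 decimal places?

Volume = 3226.634 mm³

Profile (r,z), 4 vertices: (1,26) (14,1.5) (15,34) (1,33.5)
edge 0: (1,26)→(14,1.5)  cross = 1·1.5 − 14·26 = -362.5000; (r_i+r_j)·cross = 15·-362.5000 = -5437.5000
edge 1: (14,1.5)→(15,34)  cross = 14·34 − 15·1.5 = 453.5000; (r_i+r_j)·cross = 29·453.5000 = 13151.5000
edge 2: (15,34)→(1,33.5)  cross = 15·33.5 − 1·34 = 468.5000; (r_i+r_j)·cross = 16·468.5000 = 7496.0000
edge 3: (1,33.5)→(1,26)  cross = 1·26 − 1·33.5 = -7.5000; (r_i+r_j)·cross = 2·-7.5000 = -15.0000
Σcross = 552.0000 → A = |Σcross|/2 = 276.0000 mm²
Σ(r_i+r_j)·cross = 15195.0000 → first moment M = |Σ|/6 = 2532.5000
R_c = M/A = 2532.5000/276.0000 = 9.1757 mm
θ = 73° = 1.274090 rad
V = θ·R_c·A = 1.274090·9.1757·276.0000 = 3226.634 mm³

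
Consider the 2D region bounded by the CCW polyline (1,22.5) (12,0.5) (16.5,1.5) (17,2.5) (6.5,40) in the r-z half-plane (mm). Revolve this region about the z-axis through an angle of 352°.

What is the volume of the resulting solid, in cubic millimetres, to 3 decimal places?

Profile (r,z), 5 vertices: (1,22.5) (12,0.5) (16.5,1.5) (17,2.5) (6.5,40)
edge 0: (1,22.5)→(12,0.5)  cross = 1·0.5 − 12·22.5 = -269.5000; (r_i+r_j)·cross = 13·-269.5000 = -3503.5000
edge 1: (12,0.5)→(16.5,1.5)  cross = 12·1.5 − 16.5·0.5 = 9.7500; (r_i+r_j)·cross = 28.5·9.7500 = 277.8750
edge 2: (16.5,1.5)→(17,2.5)  cross = 16.5·2.5 − 17·1.5 = 15.7500; (r_i+r_j)·cross = 33.5·15.7500 = 527.6250
edge 3: (17,2.5)→(6.5,40)  cross = 17·40 − 6.5·2.5 = 663.7500; (r_i+r_j)·cross = 23.5·663.7500 = 15598.1250
edge 4: (6.5,40)→(1,22.5)  cross = 6.5·22.5 − 1·40 = 106.2500; (r_i+r_j)·cross = 7.5·106.2500 = 796.8750
Σcross = 526.0000 → A = |Σcross|/2 = 263.0000 mm²
Σ(r_i+r_j)·cross = 13697.0000 → first moment M = |Σ|/6 = 2282.8333
R_c = M/A = 2282.8333/263.0000 = 8.6800 mm
θ = 352° = 6.143559 rad
V = θ·R_c·A = 6.143559·8.6800·263.0000 = 14024.721 mm³

Volume = 14024.721 mm³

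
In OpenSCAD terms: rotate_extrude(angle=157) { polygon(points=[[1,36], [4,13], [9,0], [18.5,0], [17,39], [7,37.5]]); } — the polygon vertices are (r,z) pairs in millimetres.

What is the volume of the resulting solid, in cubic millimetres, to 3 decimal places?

Profile (r,z), 6 vertices: (1,36) (4,13) (9,0) (18.5,0) (17,39) (7,37.5)
edge 0: (1,36)→(4,13)  cross = 1·13 − 4·36 = -131.0000; (r_i+r_j)·cross = 5·-131.0000 = -655.0000
edge 1: (4,13)→(9,0)  cross = 4·0 − 9·13 = -117.0000; (r_i+r_j)·cross = 13·-117.0000 = -1521.0000
edge 2: (9,0)→(18.5,0)  cross = 9·0 − 18.5·0 = 0.0000; (r_i+r_j)·cross = 27.5·0.0000 = 0.0000
edge 3: (18.5,0)→(17,39)  cross = 18.5·39 − 17·0 = 721.5000; (r_i+r_j)·cross = 35.5·721.5000 = 25613.2500
edge 4: (17,39)→(7,37.5)  cross = 17·37.5 − 7·39 = 364.5000; (r_i+r_j)·cross = 24·364.5000 = 8748.0000
edge 5: (7,37.5)→(1,36)  cross = 7·36 − 1·37.5 = 214.5000; (r_i+r_j)·cross = 8·214.5000 = 1716.0000
Σcross = 1052.5000 → A = |Σcross|/2 = 526.2500 mm²
Σ(r_i+r_j)·cross = 33901.2500 → first moment M = |Σ|/6 = 5650.2083
R_c = M/A = 5650.2083/526.2500 = 10.7367 mm
θ = 157° = 2.740167 rad
V = θ·R_c·A = 2.740167·10.7367·526.2500 = 15482.514 mm³

Volume = 15482.514 mm³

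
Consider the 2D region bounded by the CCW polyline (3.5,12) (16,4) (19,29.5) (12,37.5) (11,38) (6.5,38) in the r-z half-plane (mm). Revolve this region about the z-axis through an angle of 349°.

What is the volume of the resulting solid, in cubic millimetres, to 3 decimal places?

Profile (r,z), 6 vertices: (3.5,12) (16,4) (19,29.5) (12,37.5) (11,38) (6.5,38)
edge 0: (3.5,12)→(16,4)  cross = 3.5·4 − 16·12 = -178.0000; (r_i+r_j)·cross = 19.5·-178.0000 = -3471.0000
edge 1: (16,4)→(19,29.5)  cross = 16·29.5 − 19·4 = 396.0000; (r_i+r_j)·cross = 35·396.0000 = 13860.0000
edge 2: (19,29.5)→(12,37.5)  cross = 19·37.5 − 12·29.5 = 358.5000; (r_i+r_j)·cross = 31·358.5000 = 11113.5000
edge 3: (12,37.5)→(11,38)  cross = 12·38 − 11·37.5 = 43.5000; (r_i+r_j)·cross = 23·43.5000 = 1000.5000
edge 4: (11,38)→(6.5,38)  cross = 11·38 − 6.5·38 = 171.0000; (r_i+r_j)·cross = 17.5·171.0000 = 2992.5000
edge 5: (6.5,38)→(3.5,12)  cross = 6.5·12 − 3.5·38 = -55.0000; (r_i+r_j)·cross = 10·-55.0000 = -550.0000
Σcross = 736.0000 → A = |Σcross|/2 = 368.0000 mm²
Σ(r_i+r_j)·cross = 24945.5000 → first moment M = |Σ|/6 = 4157.5833
R_c = M/A = 4157.5833/368.0000 = 11.2978 mm
θ = 349° = 6.091199 rad
V = θ·R_c·A = 6.091199·11.2978·368.0000 = 25324.668 mm³

Volume = 25324.668 mm³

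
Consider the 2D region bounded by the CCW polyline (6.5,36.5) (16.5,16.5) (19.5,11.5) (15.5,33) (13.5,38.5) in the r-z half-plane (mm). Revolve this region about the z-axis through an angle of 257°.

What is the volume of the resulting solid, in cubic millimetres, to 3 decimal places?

Volume = 7014.568 mm³

Profile (r,z), 5 vertices: (6.5,36.5) (16.5,16.5) (19.5,11.5) (15.5,33) (13.5,38.5)
edge 0: (6.5,36.5)→(16.5,16.5)  cross = 6.5·16.5 − 16.5·36.5 = -495.0000; (r_i+r_j)·cross = 23·-495.0000 = -11385.0000
edge 1: (16.5,16.5)→(19.5,11.5)  cross = 16.5·11.5 − 19.5·16.5 = -132.0000; (r_i+r_j)·cross = 36·-132.0000 = -4752.0000
edge 2: (19.5,11.5)→(15.5,33)  cross = 19.5·33 − 15.5·11.5 = 465.2500; (r_i+r_j)·cross = 35·465.2500 = 16283.7500
edge 3: (15.5,33)→(13.5,38.5)  cross = 15.5·38.5 − 13.5·33 = 151.2500; (r_i+r_j)·cross = 29·151.2500 = 4386.2500
edge 4: (13.5,38.5)→(6.5,36.5)  cross = 13.5·36.5 − 6.5·38.5 = 242.5000; (r_i+r_j)·cross = 20·242.5000 = 4850.0000
Σcross = 232.0000 → A = |Σcross|/2 = 116.0000 mm²
Σ(r_i+r_j)·cross = 9383.0000 → first moment M = |Σ|/6 = 1563.8333
R_c = M/A = 1563.8333/116.0000 = 13.4813 mm
θ = 257° = 4.485496 rad
V = θ·R_c·A = 4.485496·13.4813·116.0000 = 7014.568 mm³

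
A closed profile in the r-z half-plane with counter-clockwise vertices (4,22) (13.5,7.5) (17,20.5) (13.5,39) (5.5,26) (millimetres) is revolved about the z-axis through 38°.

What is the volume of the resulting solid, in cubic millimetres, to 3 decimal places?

Volume = 1593.426 mm³

Profile (r,z), 5 vertices: (4,22) (13.5,7.5) (17,20.5) (13.5,39) (5.5,26)
edge 0: (4,22)→(13.5,7.5)  cross = 4·7.5 − 13.5·22 = -267.0000; (r_i+r_j)·cross = 17.5·-267.0000 = -4672.5000
edge 1: (13.5,7.5)→(17,20.5)  cross = 13.5·20.5 − 17·7.5 = 149.2500; (r_i+r_j)·cross = 30.5·149.2500 = 4552.1250
edge 2: (17,20.5)→(13.5,39)  cross = 17·39 − 13.5·20.5 = 386.2500; (r_i+r_j)·cross = 30.5·386.2500 = 11780.6250
edge 3: (13.5,39)→(5.5,26)  cross = 13.5·26 − 5.5·39 = 136.5000; (r_i+r_j)·cross = 19·136.5000 = 2593.5000
edge 4: (5.5,26)→(4,22)  cross = 5.5·22 − 4·26 = 17.0000; (r_i+r_j)·cross = 9.5·17.0000 = 161.5000
Σcross = 422.0000 → A = |Σcross|/2 = 211.0000 mm²
Σ(r_i+r_j)·cross = 14415.2500 → first moment M = |Σ|/6 = 2402.5417
R_c = M/A = 2402.5417/211.0000 = 11.3865 mm
θ = 38° = 0.663225 rad
V = θ·R_c·A = 0.663225·11.3865·211.0000 = 1593.426 mm³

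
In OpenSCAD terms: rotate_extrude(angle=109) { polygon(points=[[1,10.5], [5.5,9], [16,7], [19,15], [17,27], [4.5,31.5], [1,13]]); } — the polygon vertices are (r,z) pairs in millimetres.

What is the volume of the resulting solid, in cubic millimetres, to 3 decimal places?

Profile (r,z), 7 vertices: (1,10.5) (5.5,9) (16,7) (19,15) (17,27) (4.5,31.5) (1,13)
edge 0: (1,10.5)→(5.5,9)  cross = 1·9 − 5.5·10.5 = -48.7500; (r_i+r_j)·cross = 6.5·-48.7500 = -316.8750
edge 1: (5.5,9)→(16,7)  cross = 5.5·7 − 16·9 = -105.5000; (r_i+r_j)·cross = 21.5·-105.5000 = -2268.2500
edge 2: (16,7)→(19,15)  cross = 16·15 − 19·7 = 107.0000; (r_i+r_j)·cross = 35·107.0000 = 3745.0000
edge 3: (19,15)→(17,27)  cross = 19·27 − 17·15 = 258.0000; (r_i+r_j)·cross = 36·258.0000 = 9288.0000
edge 4: (17,27)→(4.5,31.5)  cross = 17·31.5 − 4.5·27 = 414.0000; (r_i+r_j)·cross = 21.5·414.0000 = 8901.0000
edge 5: (4.5,31.5)→(1,13)  cross = 4.5·13 − 1·31.5 = 27.0000; (r_i+r_j)·cross = 5.5·27.0000 = 148.5000
edge 6: (1,13)→(1,10.5)  cross = 1·10.5 − 1·13 = -2.5000; (r_i+r_j)·cross = 2·-2.5000 = -5.0000
Σcross = 649.2500 → A = |Σcross|/2 = 324.6250 mm²
Σ(r_i+r_j)·cross = 19492.3750 → first moment M = |Σ|/6 = 3248.7292
R_c = M/A = 3248.7292/324.6250 = 10.0076 mm
θ = 109° = 1.902409 rad
V = θ·R_c·A = 1.902409·10.0076·324.6250 = 6180.411 mm³

Volume = 6180.411 mm³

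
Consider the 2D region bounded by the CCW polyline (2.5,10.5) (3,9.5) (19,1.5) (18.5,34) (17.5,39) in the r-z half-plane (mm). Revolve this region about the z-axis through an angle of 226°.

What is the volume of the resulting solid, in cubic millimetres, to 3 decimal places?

Volume = 16795.936 mm³

Profile (r,z), 5 vertices: (2.5,10.5) (3,9.5) (19,1.5) (18.5,34) (17.5,39)
edge 0: (2.5,10.5)→(3,9.5)  cross = 2.5·9.5 − 3·10.5 = -7.7500; (r_i+r_j)·cross = 5.5·-7.7500 = -42.6250
edge 1: (3,9.5)→(19,1.5)  cross = 3·1.5 − 19·9.5 = -176.0000; (r_i+r_j)·cross = 22·-176.0000 = -3872.0000
edge 2: (19,1.5)→(18.5,34)  cross = 19·34 − 18.5·1.5 = 618.2500; (r_i+r_j)·cross = 37.5·618.2500 = 23184.3750
edge 3: (18.5,34)→(17.5,39)  cross = 18.5·39 − 17.5·34 = 126.5000; (r_i+r_j)·cross = 36·126.5000 = 4554.0000
edge 4: (17.5,39)→(2.5,10.5)  cross = 17.5·10.5 − 2.5·39 = 86.2500; (r_i+r_j)·cross = 20·86.2500 = 1725.0000
Σcross = 647.2500 → A = |Σcross|/2 = 323.6250 mm²
Σ(r_i+r_j)·cross = 25548.7500 → first moment M = |Σ|/6 = 4258.1250
R_c = M/A = 4258.1250/323.6250 = 13.1576 mm
θ = 226° = 3.944444 rad
V = θ·R_c·A = 3.944444·13.1576·323.6250 = 16795.936 mm³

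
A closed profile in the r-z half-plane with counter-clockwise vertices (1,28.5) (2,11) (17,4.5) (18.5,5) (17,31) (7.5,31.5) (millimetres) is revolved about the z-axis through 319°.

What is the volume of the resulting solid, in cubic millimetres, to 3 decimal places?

Profile (r,z), 6 vertices: (1,28.5) (2,11) (17,4.5) (18.5,5) (17,31) (7.5,31.5)
edge 0: (1,28.5)→(2,11)  cross = 1·11 − 2·28.5 = -46.0000; (r_i+r_j)·cross = 3·-46.0000 = -138.0000
edge 1: (2,11)→(17,4.5)  cross = 2·4.5 − 17·11 = -178.0000; (r_i+r_j)·cross = 19·-178.0000 = -3382.0000
edge 2: (17,4.5)→(18.5,5)  cross = 17·5 − 18.5·4.5 = 1.7500; (r_i+r_j)·cross = 35.5·1.7500 = 62.1250
edge 3: (18.5,5)→(17,31)  cross = 18.5·31 − 17·5 = 488.5000; (r_i+r_j)·cross = 35.5·488.5000 = 17341.7500
edge 4: (17,31)→(7.5,31.5)  cross = 17·31.5 − 7.5·31 = 303.0000; (r_i+r_j)·cross = 24.5·303.0000 = 7423.5000
edge 5: (7.5,31.5)→(1,28.5)  cross = 7.5·28.5 − 1·31.5 = 182.2500; (r_i+r_j)·cross = 8.5·182.2500 = 1549.1250
Σcross = 751.5000 → A = |Σcross|/2 = 375.7500 mm²
Σ(r_i+r_j)·cross = 22856.5000 → first moment M = |Σ|/6 = 3809.4167
R_c = M/A = 3809.4167/375.7500 = 10.1382 mm
θ = 319° = 5.567600 rad
V = θ·R_c·A = 5.567600·10.1382·375.7500 = 21209.309 mm³

Volume = 21209.309 mm³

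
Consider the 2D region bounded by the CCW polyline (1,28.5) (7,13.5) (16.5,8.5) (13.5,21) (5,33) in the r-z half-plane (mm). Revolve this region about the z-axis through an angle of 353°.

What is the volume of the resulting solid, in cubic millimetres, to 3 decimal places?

Volume = 8814.740 mm³

Profile (r,z), 5 vertices: (1,28.5) (7,13.5) (16.5,8.5) (13.5,21) (5,33)
edge 0: (1,28.5)→(7,13.5)  cross = 1·13.5 − 7·28.5 = -186.0000; (r_i+r_j)·cross = 8·-186.0000 = -1488.0000
edge 1: (7,13.5)→(16.5,8.5)  cross = 7·8.5 − 16.5·13.5 = -163.2500; (r_i+r_j)·cross = 23.5·-163.2500 = -3836.3750
edge 2: (16.5,8.5)→(13.5,21)  cross = 16.5·21 − 13.5·8.5 = 231.7500; (r_i+r_j)·cross = 30·231.7500 = 6952.5000
edge 3: (13.5,21)→(5,33)  cross = 13.5·33 − 5·21 = 340.5000; (r_i+r_j)·cross = 18.5·340.5000 = 6299.2500
edge 4: (5,33)→(1,28.5)  cross = 5·28.5 − 1·33 = 109.5000; (r_i+r_j)·cross = 6·109.5000 = 657.0000
Σcross = 332.5000 → A = |Σcross|/2 = 166.2500 mm²
Σ(r_i+r_j)·cross = 8584.3750 → first moment M = |Σ|/6 = 1430.7292
R_c = M/A = 1430.7292/166.2500 = 8.6059 mm
θ = 353° = 6.161012 rad
V = θ·R_c·A = 6.161012·8.6059·166.2500 = 8814.740 mm³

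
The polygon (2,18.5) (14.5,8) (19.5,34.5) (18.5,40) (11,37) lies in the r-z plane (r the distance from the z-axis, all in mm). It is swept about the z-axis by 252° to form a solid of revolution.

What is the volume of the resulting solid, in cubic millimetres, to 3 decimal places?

Volume = 15998.652 mm³

Profile (r,z), 5 vertices: (2,18.5) (14.5,8) (19.5,34.5) (18.5,40) (11,37)
edge 0: (2,18.5)→(14.5,8)  cross = 2·8 − 14.5·18.5 = -252.2500; (r_i+r_j)·cross = 16.5·-252.2500 = -4162.1250
edge 1: (14.5,8)→(19.5,34.5)  cross = 14.5·34.5 − 19.5·8 = 344.2500; (r_i+r_j)·cross = 34·344.2500 = 11704.5000
edge 2: (19.5,34.5)→(18.5,40)  cross = 19.5·40 − 18.5·34.5 = 141.7500; (r_i+r_j)·cross = 38·141.7500 = 5386.5000
edge 3: (18.5,40)→(11,37)  cross = 18.5·37 − 11·40 = 244.5000; (r_i+r_j)·cross = 29.5·244.5000 = 7212.7500
edge 4: (11,37)→(2,18.5)  cross = 11·18.5 − 2·37 = 129.5000; (r_i+r_j)·cross = 13·129.5000 = 1683.5000
Σcross = 607.7500 → A = |Σcross|/2 = 303.8750 mm²
Σ(r_i+r_j)·cross = 21825.1250 → first moment M = |Σ|/6 = 3637.5208
R_c = M/A = 3637.5208/303.8750 = 11.9705 mm
θ = 252° = 4.398230 rad
V = θ·R_c·A = 4.398230·11.9705·303.8750 = 15998.652 mm³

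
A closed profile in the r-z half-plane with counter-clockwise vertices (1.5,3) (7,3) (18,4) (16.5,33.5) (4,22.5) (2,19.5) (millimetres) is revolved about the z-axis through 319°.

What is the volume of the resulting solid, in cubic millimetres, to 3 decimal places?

Volume = 21079.399 mm³

Profile (r,z), 6 vertices: (1.5,3) (7,3) (18,4) (16.5,33.5) (4,22.5) (2,19.5)
edge 0: (1.5,3)→(7,3)  cross = 1.5·3 − 7·3 = -16.5000; (r_i+r_j)·cross = 8.5·-16.5000 = -140.2500
edge 1: (7,3)→(18,4)  cross = 7·4 − 18·3 = -26.0000; (r_i+r_j)·cross = 25·-26.0000 = -650.0000
edge 2: (18,4)→(16.5,33.5)  cross = 18·33.5 − 16.5·4 = 537.0000; (r_i+r_j)·cross = 34.5·537.0000 = 18526.5000
edge 3: (16.5,33.5)→(4,22.5)  cross = 16.5·22.5 − 4·33.5 = 237.2500; (r_i+r_j)·cross = 20.5·237.2500 = 4863.6250
edge 4: (4,22.5)→(2,19.5)  cross = 4·19.5 − 2·22.5 = 33.0000; (r_i+r_j)·cross = 6·33.0000 = 198.0000
edge 5: (2,19.5)→(1.5,3)  cross = 2·3 − 1.5·19.5 = -23.2500; (r_i+r_j)·cross = 3.5·-23.2500 = -81.3750
Σcross = 741.5000 → A = |Σcross|/2 = 370.7500 mm²
Σ(r_i+r_j)·cross = 22716.5000 → first moment M = |Σ|/6 = 3786.0833
R_c = M/A = 3786.0833/370.7500 = 10.2120 mm
θ = 319° = 5.567600 rad
V = θ·R_c·A = 5.567600·10.2120·370.7500 = 21079.399 mm³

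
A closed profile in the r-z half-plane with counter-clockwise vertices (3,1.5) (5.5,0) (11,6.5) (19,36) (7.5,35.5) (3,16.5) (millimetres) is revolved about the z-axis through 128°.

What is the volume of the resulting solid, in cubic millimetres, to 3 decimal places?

Volume = 7195.457 mm³

Profile (r,z), 6 vertices: (3,1.5) (5.5,0) (11,6.5) (19,36) (7.5,35.5) (3,16.5)
edge 0: (3,1.5)→(5.5,0)  cross = 3·0 − 5.5·1.5 = -8.2500; (r_i+r_j)·cross = 8.5·-8.2500 = -70.1250
edge 1: (5.5,0)→(11,6.5)  cross = 5.5·6.5 − 11·0 = 35.7500; (r_i+r_j)·cross = 16.5·35.7500 = 589.8750
edge 2: (11,6.5)→(19,36)  cross = 11·36 − 19·6.5 = 272.5000; (r_i+r_j)·cross = 30·272.5000 = 8175.0000
edge 3: (19,36)→(7.5,35.5)  cross = 19·35.5 − 7.5·36 = 404.5000; (r_i+r_j)·cross = 26.5·404.5000 = 10719.2500
edge 4: (7.5,35.5)→(3,16.5)  cross = 7.5·16.5 − 3·35.5 = 17.2500; (r_i+r_j)·cross = 10.5·17.2500 = 181.1250
edge 5: (3,16.5)→(3,1.5)  cross = 3·1.5 − 3·16.5 = -45.0000; (r_i+r_j)·cross = 6·-45.0000 = -270.0000
Σcross = 676.7500 → A = |Σcross|/2 = 338.3750 mm²
Σ(r_i+r_j)·cross = 19325.1250 → first moment M = |Σ|/6 = 3220.8542
R_c = M/A = 3220.8542/338.3750 = 9.5186 mm
θ = 128° = 2.234021 rad
V = θ·R_c·A = 2.234021·9.5186·338.3750 = 7195.457 mm³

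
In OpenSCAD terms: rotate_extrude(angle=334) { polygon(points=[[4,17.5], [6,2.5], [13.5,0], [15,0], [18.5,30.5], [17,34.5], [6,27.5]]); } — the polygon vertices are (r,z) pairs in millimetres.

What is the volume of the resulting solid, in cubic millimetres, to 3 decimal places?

Volume = 23230.886 mm³

Profile (r,z), 7 vertices: (4,17.5) (6,2.5) (13.5,0) (15,0) (18.5,30.5) (17,34.5) (6,27.5)
edge 0: (4,17.5)→(6,2.5)  cross = 4·2.5 − 6·17.5 = -95.0000; (r_i+r_j)·cross = 10·-95.0000 = -950.0000
edge 1: (6,2.5)→(13.5,0)  cross = 6·0 − 13.5·2.5 = -33.7500; (r_i+r_j)·cross = 19.5·-33.7500 = -658.1250
edge 2: (13.5,0)→(15,0)  cross = 13.5·0 − 15·0 = 0.0000; (r_i+r_j)·cross = 28.5·0.0000 = 0.0000
edge 3: (15,0)→(18.5,30.5)  cross = 15·30.5 − 18.5·0 = 457.5000; (r_i+r_j)·cross = 33.5·457.5000 = 15326.2500
edge 4: (18.5,30.5)→(17,34.5)  cross = 18.5·34.5 − 17·30.5 = 119.7500; (r_i+r_j)·cross = 35.5·119.7500 = 4251.1250
edge 5: (17,34.5)→(6,27.5)  cross = 17·27.5 − 6·34.5 = 260.5000; (r_i+r_j)·cross = 23·260.5000 = 5991.5000
edge 6: (6,27.5)→(4,17.5)  cross = 6·17.5 − 4·27.5 = -5.0000; (r_i+r_j)·cross = 10·-5.0000 = -50.0000
Σcross = 704.0000 → A = |Σcross|/2 = 352.0000 mm²
Σ(r_i+r_j)·cross = 23910.7500 → first moment M = |Σ|/6 = 3985.1250
R_c = M/A = 3985.1250/352.0000 = 11.3214 mm
θ = 334° = 5.829400 rad
V = θ·R_c·A = 5.829400·11.3214·352.0000 = 23230.886 mm³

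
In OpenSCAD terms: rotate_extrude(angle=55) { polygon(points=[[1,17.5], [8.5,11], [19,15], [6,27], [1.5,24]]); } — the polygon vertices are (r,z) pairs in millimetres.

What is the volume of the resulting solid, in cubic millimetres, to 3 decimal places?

Profile (r,z), 5 vertices: (1,17.5) (8.5,11) (19,15) (6,27) (1.5,24)
edge 0: (1,17.5)→(8.5,11)  cross = 1·11 − 8.5·17.5 = -137.7500; (r_i+r_j)·cross = 9.5·-137.7500 = -1308.6250
edge 1: (8.5,11)→(19,15)  cross = 8.5·15 − 19·11 = -81.5000; (r_i+r_j)·cross = 27.5·-81.5000 = -2241.2500
edge 2: (19,15)→(6,27)  cross = 19·27 − 6·15 = 423.0000; (r_i+r_j)·cross = 25·423.0000 = 10575.0000
edge 3: (6,27)→(1.5,24)  cross = 6·24 − 1.5·27 = 103.5000; (r_i+r_j)·cross = 7.5·103.5000 = 776.2500
edge 4: (1.5,24)→(1,17.5)  cross = 1.5·17.5 − 1·24 = 2.2500; (r_i+r_j)·cross = 2.5·2.2500 = 5.6250
Σcross = 309.5000 → A = |Σcross|/2 = 154.7500 mm²
Σ(r_i+r_j)·cross = 7807.0000 → first moment M = |Σ|/6 = 1301.1667
R_c = M/A = 1301.1667/154.7500 = 8.4082 mm
θ = 55° = 0.959931 rad
V = θ·R_c·A = 0.959931·8.4082·154.7500 = 1249.030 mm³

Volume = 1249.030 mm³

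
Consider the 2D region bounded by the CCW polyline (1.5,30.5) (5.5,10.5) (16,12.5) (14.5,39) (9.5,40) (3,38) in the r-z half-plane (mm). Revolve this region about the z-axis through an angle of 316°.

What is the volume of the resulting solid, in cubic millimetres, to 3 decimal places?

Volume = 17006.933 mm³

Profile (r,z), 6 vertices: (1.5,30.5) (5.5,10.5) (16,12.5) (14.5,39) (9.5,40) (3,38)
edge 0: (1.5,30.5)→(5.5,10.5)  cross = 1.5·10.5 − 5.5·30.5 = -152.0000; (r_i+r_j)·cross = 7·-152.0000 = -1064.0000
edge 1: (5.5,10.5)→(16,12.5)  cross = 5.5·12.5 − 16·10.5 = -99.2500; (r_i+r_j)·cross = 21.5·-99.2500 = -2133.8750
edge 2: (16,12.5)→(14.5,39)  cross = 16·39 − 14.5·12.5 = 442.7500; (r_i+r_j)·cross = 30.5·442.7500 = 13503.8750
edge 3: (14.5,39)→(9.5,40)  cross = 14.5·40 − 9.5·39 = 209.5000; (r_i+r_j)·cross = 24·209.5000 = 5028.0000
edge 4: (9.5,40)→(3,38)  cross = 9.5·38 − 3·40 = 241.0000; (r_i+r_j)·cross = 12.5·241.0000 = 3012.5000
edge 5: (3,38)→(1.5,30.5)  cross = 3·30.5 − 1.5·38 = 34.5000; (r_i+r_j)·cross = 4.5·34.5000 = 155.2500
Σcross = 676.5000 → A = |Σcross|/2 = 338.2500 mm²
Σ(r_i+r_j)·cross = 18501.7500 → first moment M = |Σ|/6 = 3083.6250
R_c = M/A = 3083.6250/338.2500 = 9.1164 mm
θ = 316° = 5.515240 rad
V = θ·R_c·A = 5.515240·9.1164·338.2500 = 17006.933 mm³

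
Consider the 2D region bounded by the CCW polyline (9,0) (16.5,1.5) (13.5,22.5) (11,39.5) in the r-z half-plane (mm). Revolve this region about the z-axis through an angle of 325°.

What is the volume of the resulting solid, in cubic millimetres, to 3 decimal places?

Volume = 10177.206 mm³

Profile (r,z), 4 vertices: (9,0) (16.5,1.5) (13.5,22.5) (11,39.5)
edge 0: (9,0)→(16.5,1.5)  cross = 9·1.5 − 16.5·0 = 13.5000; (r_i+r_j)·cross = 25.5·13.5000 = 344.2500
edge 1: (16.5,1.5)→(13.5,22.5)  cross = 16.5·22.5 − 13.5·1.5 = 351.0000; (r_i+r_j)·cross = 30·351.0000 = 10530.0000
edge 2: (13.5,22.5)→(11,39.5)  cross = 13.5·39.5 − 11·22.5 = 285.7500; (r_i+r_j)·cross = 24.5·285.7500 = 7000.8750
edge 3: (11,39.5)→(9,0)  cross = 11·0 − 9·39.5 = -355.5000; (r_i+r_j)·cross = 20·-355.5000 = -7110.0000
Σcross = 294.7500 → A = |Σcross|/2 = 147.3750 mm²
Σ(r_i+r_j)·cross = 10765.1250 → first moment M = |Σ|/6 = 1794.1875
R_c = M/A = 1794.1875/147.3750 = 12.1743 mm
θ = 325° = 5.672320 rad
V = θ·R_c·A = 5.672320·12.1743·147.3750 = 10177.206 mm³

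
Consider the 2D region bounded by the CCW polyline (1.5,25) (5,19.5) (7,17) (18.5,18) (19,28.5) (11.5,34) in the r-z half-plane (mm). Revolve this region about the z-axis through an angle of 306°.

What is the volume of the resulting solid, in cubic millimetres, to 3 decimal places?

Profile (r,z), 6 vertices: (1.5,25) (5,19.5) (7,17) (18.5,18) (19,28.5) (11.5,34)
edge 0: (1.5,25)→(5,19.5)  cross = 1.5·19.5 − 5·25 = -95.7500; (r_i+r_j)·cross = 6.5·-95.7500 = -622.3750
edge 1: (5,19.5)→(7,17)  cross = 5·17 − 7·19.5 = -51.5000; (r_i+r_j)·cross = 12·-51.5000 = -618.0000
edge 2: (7,17)→(18.5,18)  cross = 7·18 − 18.5·17 = -188.5000; (r_i+r_j)·cross = 25.5·-188.5000 = -4806.7500
edge 3: (18.5,18)→(19,28.5)  cross = 18.5·28.5 − 19·18 = 185.2500; (r_i+r_j)·cross = 37.5·185.2500 = 6946.8750
edge 4: (19,28.5)→(11.5,34)  cross = 19·34 − 11.5·28.5 = 318.2500; (r_i+r_j)·cross = 30.5·318.2500 = 9706.6250
edge 5: (11.5,34)→(1.5,25)  cross = 11.5·25 − 1.5·34 = 236.5000; (r_i+r_j)·cross = 13·236.5000 = 3074.5000
Σcross = 404.2500 → A = |Σcross|/2 = 202.1250 mm²
Σ(r_i+r_j)·cross = 13680.8750 → first moment M = |Σ|/6 = 2280.1458
R_c = M/A = 2280.1458/202.1250 = 11.2809 mm
θ = 306° = 5.340708 rad
V = θ·R_c·A = 5.340708·11.2809·202.1250 = 12177.592 mm³

Volume = 12177.592 mm³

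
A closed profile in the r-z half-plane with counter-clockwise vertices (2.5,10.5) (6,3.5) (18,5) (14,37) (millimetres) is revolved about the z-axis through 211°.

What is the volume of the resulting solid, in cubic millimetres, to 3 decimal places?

Volume = 11488.701 mm³

Profile (r,z), 4 vertices: (2.5,10.5) (6,3.5) (18,5) (14,37)
edge 0: (2.5,10.5)→(6,3.5)  cross = 2.5·3.5 − 6·10.5 = -54.2500; (r_i+r_j)·cross = 8.5·-54.2500 = -461.1250
edge 1: (6,3.5)→(18,5)  cross = 6·5 − 18·3.5 = -33.0000; (r_i+r_j)·cross = 24·-33.0000 = -792.0000
edge 2: (18,5)→(14,37)  cross = 18·37 − 14·5 = 596.0000; (r_i+r_j)·cross = 32·596.0000 = 19072.0000
edge 3: (14,37)→(2.5,10.5)  cross = 14·10.5 − 2.5·37 = 54.5000; (r_i+r_j)·cross = 16.5·54.5000 = 899.2500
Σcross = 563.2500 → A = |Σcross|/2 = 281.6250 mm²
Σ(r_i+r_j)·cross = 18718.1250 → first moment M = |Σ|/6 = 3119.6875
R_c = M/A = 3119.6875/281.6250 = 11.0775 mm
θ = 211° = 3.682645 rad
V = θ·R_c·A = 3.682645·11.0775·281.6250 = 11488.701 mm³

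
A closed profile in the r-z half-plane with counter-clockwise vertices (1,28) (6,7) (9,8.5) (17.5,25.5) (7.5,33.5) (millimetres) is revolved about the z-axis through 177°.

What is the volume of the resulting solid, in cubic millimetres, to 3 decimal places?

Profile (r,z), 5 vertices: (1,28) (6,7) (9,8.5) (17.5,25.5) (7.5,33.5)
edge 0: (1,28)→(6,7)  cross = 1·7 − 6·28 = -161.0000; (r_i+r_j)·cross = 7·-161.0000 = -1127.0000
edge 1: (6,7)→(9,8.5)  cross = 6·8.5 − 9·7 = -12.0000; (r_i+r_j)·cross = 15·-12.0000 = -180.0000
edge 2: (9,8.5)→(17.5,25.5)  cross = 9·25.5 − 17.5·8.5 = 80.7500; (r_i+r_j)·cross = 26.5·80.7500 = 2139.8750
edge 3: (17.5,25.5)→(7.5,33.5)  cross = 17.5·33.5 − 7.5·25.5 = 395.0000; (r_i+r_j)·cross = 25·395.0000 = 9875.0000
edge 4: (7.5,33.5)→(1,28)  cross = 7.5·28 − 1·33.5 = 176.5000; (r_i+r_j)·cross = 8.5·176.5000 = 1500.2500
Σcross = 479.2500 → A = |Σcross|/2 = 239.6250 mm²
Σ(r_i+r_j)·cross = 12208.1250 → first moment M = |Σ|/6 = 2034.6875
R_c = M/A = 2034.6875/239.6250 = 8.4911 mm
θ = 177° = 3.089233 rad
V = θ·R_c·A = 3.089233·8.4911·239.6250 = 6285.623 mm³

Volume = 6285.623 mm³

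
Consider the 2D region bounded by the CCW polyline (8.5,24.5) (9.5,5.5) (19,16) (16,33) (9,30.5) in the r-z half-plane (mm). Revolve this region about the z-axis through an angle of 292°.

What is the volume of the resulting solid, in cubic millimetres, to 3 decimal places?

Volume = 12815.332 mm³

Profile (r,z), 5 vertices: (8.5,24.5) (9.5,5.5) (19,16) (16,33) (9,30.5)
edge 0: (8.5,24.5)→(9.5,5.5)  cross = 8.5·5.5 − 9.5·24.5 = -186.0000; (r_i+r_j)·cross = 18·-186.0000 = -3348.0000
edge 1: (9.5,5.5)→(19,16)  cross = 9.5·16 − 19·5.5 = 47.5000; (r_i+r_j)·cross = 28.5·47.5000 = 1353.7500
edge 2: (19,16)→(16,33)  cross = 19·33 − 16·16 = 371.0000; (r_i+r_j)·cross = 35·371.0000 = 12985.0000
edge 3: (16,33)→(9,30.5)  cross = 16·30.5 − 9·33 = 191.0000; (r_i+r_j)·cross = 25·191.0000 = 4775.0000
edge 4: (9,30.5)→(8.5,24.5)  cross = 9·24.5 − 8.5·30.5 = -38.7500; (r_i+r_j)·cross = 17.5·-38.7500 = -678.1250
Σcross = 384.7500 → A = |Σcross|/2 = 192.3750 mm²
Σ(r_i+r_j)·cross = 15087.6250 → first moment M = |Σ|/6 = 2514.6042
R_c = M/A = 2514.6042/192.3750 = 13.0714 mm
θ = 292° = 5.096361 rad
V = θ·R_c·A = 5.096361·13.0714·192.3750 = 12815.332 mm³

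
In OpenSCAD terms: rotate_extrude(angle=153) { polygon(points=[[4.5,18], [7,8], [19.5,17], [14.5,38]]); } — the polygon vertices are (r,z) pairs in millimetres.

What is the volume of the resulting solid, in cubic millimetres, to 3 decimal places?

Volume = 7346.811 mm³

Profile (r,z), 4 vertices: (4.5,18) (7,8) (19.5,17) (14.5,38)
edge 0: (4.5,18)→(7,8)  cross = 4.5·8 − 7·18 = -90.0000; (r_i+r_j)·cross = 11.5·-90.0000 = -1035.0000
edge 1: (7,8)→(19.5,17)  cross = 7·17 − 19.5·8 = -37.0000; (r_i+r_j)·cross = 26.5·-37.0000 = -980.5000
edge 2: (19.5,17)→(14.5,38)  cross = 19.5·38 − 14.5·17 = 494.5000; (r_i+r_j)·cross = 34·494.5000 = 16813.0000
edge 3: (14.5,38)→(4.5,18)  cross = 14.5·18 − 4.5·38 = 90.0000; (r_i+r_j)·cross = 19·90.0000 = 1710.0000
Σcross = 457.5000 → A = |Σcross|/2 = 228.7500 mm²
Σ(r_i+r_j)·cross = 16507.5000 → first moment M = |Σ|/6 = 2751.2500
R_c = M/A = 2751.2500/228.7500 = 12.0273 mm
θ = 153° = 2.670354 rad
V = θ·R_c·A = 2.670354·12.0273·228.7500 = 7346.811 mm³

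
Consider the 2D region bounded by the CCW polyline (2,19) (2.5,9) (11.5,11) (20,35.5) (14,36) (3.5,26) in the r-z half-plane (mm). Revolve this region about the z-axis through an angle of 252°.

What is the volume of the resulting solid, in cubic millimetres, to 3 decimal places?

Profile (r,z), 6 vertices: (2,19) (2.5,9) (11.5,11) (20,35.5) (14,36) (3.5,26)
edge 0: (2,19)→(2.5,9)  cross = 2·9 − 2.5·19 = -29.5000; (r_i+r_j)·cross = 4.5·-29.5000 = -132.7500
edge 1: (2.5,9)→(11.5,11)  cross = 2.5·11 − 11.5·9 = -76.0000; (r_i+r_j)·cross = 14·-76.0000 = -1064.0000
edge 2: (11.5,11)→(20,35.5)  cross = 11.5·35.5 − 20·11 = 188.2500; (r_i+r_j)·cross = 31.5·188.2500 = 5929.8750
edge 3: (20,35.5)→(14,36)  cross = 20·36 − 14·35.5 = 223.0000; (r_i+r_j)·cross = 34·223.0000 = 7582.0000
edge 4: (14,36)→(3.5,26)  cross = 14·26 − 3.5·36 = 238.0000; (r_i+r_j)·cross = 17.5·238.0000 = 4165.0000
edge 5: (3.5,26)→(2,19)  cross = 3.5·19 − 2·26 = 14.5000; (r_i+r_j)·cross = 5.5·14.5000 = 79.7500
Σcross = 558.2500 → A = |Σcross|/2 = 279.1250 mm²
Σ(r_i+r_j)·cross = 16559.8750 → first moment M = |Σ|/6 = 2759.9792
R_c = M/A = 2759.9792/279.1250 = 9.8880 mm
θ = 252° = 4.398230 rad
V = θ·R_c·A = 4.398230·9.8880·279.1250 = 12139.022 mm³

Volume = 12139.022 mm³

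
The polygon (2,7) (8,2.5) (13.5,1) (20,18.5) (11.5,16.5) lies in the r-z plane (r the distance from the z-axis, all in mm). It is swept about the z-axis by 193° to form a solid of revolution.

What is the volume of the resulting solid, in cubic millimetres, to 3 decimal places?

Profile (r,z), 5 vertices: (2,7) (8,2.5) (13.5,1) (20,18.5) (11.5,16.5)
edge 0: (2,7)→(8,2.5)  cross = 2·2.5 − 8·7 = -51.0000; (r_i+r_j)·cross = 10·-51.0000 = -510.0000
edge 1: (8,2.5)→(13.5,1)  cross = 8·1 − 13.5·2.5 = -25.7500; (r_i+r_j)·cross = 21.5·-25.7500 = -553.6250
edge 2: (13.5,1)→(20,18.5)  cross = 13.5·18.5 − 20·1 = 229.7500; (r_i+r_j)·cross = 33.5·229.7500 = 7696.6250
edge 3: (20,18.5)→(11.5,16.5)  cross = 20·16.5 − 11.5·18.5 = 117.2500; (r_i+r_j)·cross = 31.5·117.2500 = 3693.3750
edge 4: (11.5,16.5)→(2,7)  cross = 11.5·7 − 2·16.5 = 47.5000; (r_i+r_j)·cross = 13.5·47.5000 = 641.2500
Σcross = 317.7500 → A = |Σcross|/2 = 158.8750 mm²
Σ(r_i+r_j)·cross = 10967.6250 → first moment M = |Σ|/6 = 1827.9375
R_c = M/A = 1827.9375/158.8750 = 11.5055 mm
θ = 193° = 3.368485 rad
V = θ·R_c·A = 3.368485·11.5055·158.8750 = 6157.381 mm³

Volume = 6157.381 mm³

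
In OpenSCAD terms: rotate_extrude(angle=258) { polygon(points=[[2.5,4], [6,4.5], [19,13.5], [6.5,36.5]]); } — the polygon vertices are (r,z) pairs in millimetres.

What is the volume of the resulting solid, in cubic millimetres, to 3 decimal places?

Volume = 10986.071 mm³

Profile (r,z), 4 vertices: (2.5,4) (6,4.5) (19,13.5) (6.5,36.5)
edge 0: (2.5,4)→(6,4.5)  cross = 2.5·4.5 − 6·4 = -12.7500; (r_i+r_j)·cross = 8.5·-12.7500 = -108.3750
edge 1: (6,4.5)→(19,13.5)  cross = 6·13.5 − 19·4.5 = -4.5000; (r_i+r_j)·cross = 25·-4.5000 = -112.5000
edge 2: (19,13.5)→(6.5,36.5)  cross = 19·36.5 − 6.5·13.5 = 605.7500; (r_i+r_j)·cross = 25.5·605.7500 = 15446.6250
edge 3: (6.5,36.5)→(2.5,4)  cross = 6.5·4 − 2.5·36.5 = -65.2500; (r_i+r_j)·cross = 9·-65.2500 = -587.2500
Σcross = 523.2500 → A = |Σcross|/2 = 261.6250 mm²
Σ(r_i+r_j)·cross = 14638.5000 → first moment M = |Σ|/6 = 2439.7500
R_c = M/A = 2439.7500/261.6250 = 9.3254 mm
θ = 258° = 4.502949 rad
V = θ·R_c·A = 4.502949·9.3254·261.6250 = 10986.071 mm³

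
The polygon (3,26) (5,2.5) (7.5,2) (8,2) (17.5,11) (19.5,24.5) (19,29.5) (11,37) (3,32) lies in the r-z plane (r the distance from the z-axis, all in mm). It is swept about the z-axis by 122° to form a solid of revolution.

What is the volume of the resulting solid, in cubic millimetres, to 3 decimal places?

Profile (r,z), 9 vertices: (3,26) (5,2.5) (7.5,2) (8,2) (17.5,11) (19.5,24.5) (19,29.5) (11,37) (3,32)
edge 0: (3,26)→(5,2.5)  cross = 3·2.5 − 5·26 = -122.5000; (r_i+r_j)·cross = 8·-122.5000 = -980.0000
edge 1: (5,2.5)→(7.5,2)  cross = 5·2 − 7.5·2.5 = -8.7500; (r_i+r_j)·cross = 12.5·-8.7500 = -109.3750
edge 2: (7.5,2)→(8,2)  cross = 7.5·2 − 8·2 = -1.0000; (r_i+r_j)·cross = 15.5·-1.0000 = -15.5000
edge 3: (8,2)→(17.5,11)  cross = 8·11 − 17.5·2 = 53.0000; (r_i+r_j)·cross = 25.5·53.0000 = 1351.5000
edge 4: (17.5,11)→(19.5,24.5)  cross = 17.5·24.5 − 19.5·11 = 214.2500; (r_i+r_j)·cross = 37·214.2500 = 7927.2500
edge 5: (19.5,24.5)→(19,29.5)  cross = 19.5·29.5 − 19·24.5 = 109.7500; (r_i+r_j)·cross = 38.5·109.7500 = 4225.3750
edge 6: (19,29.5)→(11,37)  cross = 19·37 − 11·29.5 = 378.5000; (r_i+r_j)·cross = 30·378.5000 = 11355.0000
edge 7: (11,37)→(3,32)  cross = 11·32 − 3·37 = 241.0000; (r_i+r_j)·cross = 14·241.0000 = 3374.0000
edge 8: (3,32)→(3,26)  cross = 3·26 − 3·32 = -18.0000; (r_i+r_j)·cross = 6·-18.0000 = -108.0000
Σcross = 846.2500 → A = |Σcross|/2 = 423.1250 mm²
Σ(r_i+r_j)·cross = 27020.2500 → first moment M = |Σ|/6 = 4503.3750
R_c = M/A = 4503.3750/423.1250 = 10.6431 mm
θ = 122° = 2.129302 rad
V = θ·R_c·A = 2.129302·10.6431·423.1250 = 9589.044 mm³

Volume = 9589.044 mm³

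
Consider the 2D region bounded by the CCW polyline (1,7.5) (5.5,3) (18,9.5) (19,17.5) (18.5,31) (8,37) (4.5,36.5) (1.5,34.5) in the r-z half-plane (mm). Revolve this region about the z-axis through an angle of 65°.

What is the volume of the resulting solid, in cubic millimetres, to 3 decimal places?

Profile (r,z), 8 vertices: (1,7.5) (5.5,3) (18,9.5) (19,17.5) (18.5,31) (8,37) (4.5,36.5) (1.5,34.5)
edge 0: (1,7.5)→(5.5,3)  cross = 1·3 − 5.5·7.5 = -38.2500; (r_i+r_j)·cross = 6.5·-38.2500 = -248.6250
edge 1: (5.5,3)→(18,9.5)  cross = 5.5·9.5 − 18·3 = -1.7500; (r_i+r_j)·cross = 23.5·-1.7500 = -41.1250
edge 2: (18,9.5)→(19,17.5)  cross = 18·17.5 − 19·9.5 = 134.5000; (r_i+r_j)·cross = 37·134.5000 = 4976.5000
edge 3: (19,17.5)→(18.5,31)  cross = 19·31 − 18.5·17.5 = 265.2500; (r_i+r_j)·cross = 37.5·265.2500 = 9946.8750
edge 4: (18.5,31)→(8,37)  cross = 18.5·37 − 8·31 = 436.5000; (r_i+r_j)·cross = 26.5·436.5000 = 11567.2500
edge 5: (8,37)→(4.5,36.5)  cross = 8·36.5 − 4.5·37 = 125.5000; (r_i+r_j)·cross = 12.5·125.5000 = 1568.7500
edge 6: (4.5,36.5)→(1.5,34.5)  cross = 4.5·34.5 − 1.5·36.5 = 100.5000; (r_i+r_j)·cross = 6·100.5000 = 603.0000
edge 7: (1.5,34.5)→(1,7.5)  cross = 1.5·7.5 − 1·34.5 = -23.2500; (r_i+r_j)·cross = 2.5·-23.2500 = -58.1250
Σcross = 999.0000 → A = |Σcross|/2 = 499.5000 mm²
Σ(r_i+r_j)·cross = 28314.5000 → first moment M = |Σ|/6 = 4719.0833
R_c = M/A = 4719.0833/499.5000 = 9.4476 mm
θ = 65° = 1.134464 rad
V = θ·R_c·A = 1.134464·9.4476·499.5000 = 5353.630 mm³

Volume = 5353.630 mm³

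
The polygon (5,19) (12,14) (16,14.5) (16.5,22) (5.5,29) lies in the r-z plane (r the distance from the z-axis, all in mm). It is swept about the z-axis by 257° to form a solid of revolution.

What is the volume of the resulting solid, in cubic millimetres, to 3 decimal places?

Volume = 5246.629 mm³

Profile (r,z), 5 vertices: (5,19) (12,14) (16,14.5) (16.5,22) (5.5,29)
edge 0: (5,19)→(12,14)  cross = 5·14 − 12·19 = -158.0000; (r_i+r_j)·cross = 17·-158.0000 = -2686.0000
edge 1: (12,14)→(16,14.5)  cross = 12·14.5 − 16·14 = -50.0000; (r_i+r_j)·cross = 28·-50.0000 = -1400.0000
edge 2: (16,14.5)→(16.5,22)  cross = 16·22 − 16.5·14.5 = 112.7500; (r_i+r_j)·cross = 32.5·112.7500 = 3664.3750
edge 3: (16.5,22)→(5.5,29)  cross = 16.5·29 − 5.5·22 = 357.5000; (r_i+r_j)·cross = 22·357.5000 = 7865.0000
edge 4: (5.5,29)→(5,19)  cross = 5.5·19 − 5·29 = -40.5000; (r_i+r_j)·cross = 10.5·-40.5000 = -425.2500
Σcross = 221.7500 → A = |Σcross|/2 = 110.8750 mm²
Σ(r_i+r_j)·cross = 7018.1250 → first moment M = |Σ|/6 = 1169.6875
R_c = M/A = 1169.6875/110.8750 = 10.5496 mm
θ = 257° = 4.485496 rad
V = θ·R_c·A = 4.485496·10.5496·110.8750 = 5246.629 mm³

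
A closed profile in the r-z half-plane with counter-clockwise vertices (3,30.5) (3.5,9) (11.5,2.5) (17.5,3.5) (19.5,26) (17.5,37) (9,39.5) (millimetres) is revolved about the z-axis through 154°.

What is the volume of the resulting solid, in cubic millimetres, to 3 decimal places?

Volume = 15004.571 mm³

Profile (r,z), 7 vertices: (3,30.5) (3.5,9) (11.5,2.5) (17.5,3.5) (19.5,26) (17.5,37) (9,39.5)
edge 0: (3,30.5)→(3.5,9)  cross = 3·9 − 3.5·30.5 = -79.7500; (r_i+r_j)·cross = 6.5·-79.7500 = -518.3750
edge 1: (3.5,9)→(11.5,2.5)  cross = 3.5·2.5 − 11.5·9 = -94.7500; (r_i+r_j)·cross = 15·-94.7500 = -1421.2500
edge 2: (11.5,2.5)→(17.5,3.5)  cross = 11.5·3.5 − 17.5·2.5 = -3.5000; (r_i+r_j)·cross = 29·-3.5000 = -101.5000
edge 3: (17.5,3.5)→(19.5,26)  cross = 17.5·26 − 19.5·3.5 = 386.7500; (r_i+r_j)·cross = 37·386.7500 = 14309.7500
edge 4: (19.5,26)→(17.5,37)  cross = 19.5·37 − 17.5·26 = 266.5000; (r_i+r_j)·cross = 37·266.5000 = 9860.5000
edge 5: (17.5,37)→(9,39.5)  cross = 17.5·39.5 − 9·37 = 358.2500; (r_i+r_j)·cross = 26.5·358.2500 = 9493.6250
edge 6: (9,39.5)→(3,30.5)  cross = 9·30.5 − 3·39.5 = 156.0000; (r_i+r_j)·cross = 12·156.0000 = 1872.0000
Σcross = 989.5000 → A = |Σcross|/2 = 494.7500 mm²
Σ(r_i+r_j)·cross = 33494.7500 → first moment M = |Σ|/6 = 5582.4583
R_c = M/A = 5582.4583/494.7500 = 11.2834 mm
θ = 154° = 2.687807 rad
V = θ·R_c·A = 2.687807·11.2834·494.7500 = 15004.571 mm³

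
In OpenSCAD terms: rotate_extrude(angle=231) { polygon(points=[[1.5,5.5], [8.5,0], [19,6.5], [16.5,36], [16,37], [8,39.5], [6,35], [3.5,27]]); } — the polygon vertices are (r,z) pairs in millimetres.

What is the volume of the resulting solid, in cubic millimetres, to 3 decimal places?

Volume = 21222.085 mm³

Profile (r,z), 8 vertices: (1.5,5.5) (8.5,0) (19,6.5) (16.5,36) (16,37) (8,39.5) (6,35) (3.5,27)
edge 0: (1.5,5.5)→(8.5,0)  cross = 1.5·0 − 8.5·5.5 = -46.7500; (r_i+r_j)·cross = 10·-46.7500 = -467.5000
edge 1: (8.5,0)→(19,6.5)  cross = 8.5·6.5 − 19·0 = 55.2500; (r_i+r_j)·cross = 27.5·55.2500 = 1519.3750
edge 2: (19,6.5)→(16.5,36)  cross = 19·36 − 16.5·6.5 = 576.7500; (r_i+r_j)·cross = 35.5·576.7500 = 20474.6250
edge 3: (16.5,36)→(16,37)  cross = 16.5·37 − 16·36 = 34.5000; (r_i+r_j)·cross = 32.5·34.5000 = 1121.2500
edge 4: (16,37)→(8,39.5)  cross = 16·39.5 − 8·37 = 336.0000; (r_i+r_j)·cross = 24·336.0000 = 8064.0000
edge 5: (8,39.5)→(6,35)  cross = 8·35 − 6·39.5 = 43.0000; (r_i+r_j)·cross = 14·43.0000 = 602.0000
edge 6: (6,35)→(3.5,27)  cross = 6·27 − 3.5·35 = 39.5000; (r_i+r_j)·cross = 9.5·39.5000 = 375.2500
edge 7: (3.5,27)→(1.5,5.5)  cross = 3.5·5.5 − 1.5·27 = -21.2500; (r_i+r_j)·cross = 5·-21.2500 = -106.2500
Σcross = 1017.0000 → A = |Σcross|/2 = 508.5000 mm²
Σ(r_i+r_j)·cross = 31582.7500 → first moment M = |Σ|/6 = 5263.7917
R_c = M/A = 5263.7917/508.5000 = 10.3516 mm
θ = 231° = 4.031711 rad
V = θ·R_c·A = 4.031711·10.3516·508.5000 = 21222.085 mm³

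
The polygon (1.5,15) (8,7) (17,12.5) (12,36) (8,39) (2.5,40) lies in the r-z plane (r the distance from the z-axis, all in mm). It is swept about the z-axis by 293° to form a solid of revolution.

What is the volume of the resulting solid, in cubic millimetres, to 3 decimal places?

Profile (r,z), 6 vertices: (1.5,15) (8,7) (17,12.5) (12,36) (8,39) (2.5,40)
edge 0: (1.5,15)→(8,7)  cross = 1.5·7 − 8·15 = -109.5000; (r_i+r_j)·cross = 9.5·-109.5000 = -1040.2500
edge 1: (8,7)→(17,12.5)  cross = 8·12.5 − 17·7 = -19.0000; (r_i+r_j)·cross = 25·-19.0000 = -475.0000
edge 2: (17,12.5)→(12,36)  cross = 17·36 − 12·12.5 = 462.0000; (r_i+r_j)·cross = 29·462.0000 = 13398.0000
edge 3: (12,36)→(8,39)  cross = 12·39 − 8·36 = 180.0000; (r_i+r_j)·cross = 20·180.0000 = 3600.0000
edge 4: (8,39)→(2.5,40)  cross = 8·40 − 2.5·39 = 222.5000; (r_i+r_j)·cross = 10.5·222.5000 = 2336.2500
edge 5: (2.5,40)→(1.5,15)  cross = 2.5·15 − 1.5·40 = -22.5000; (r_i+r_j)·cross = 4·-22.5000 = -90.0000
Σcross = 713.5000 → A = |Σcross|/2 = 356.7500 mm²
Σ(r_i+r_j)·cross = 17729.0000 → first moment M = |Σ|/6 = 2954.8333
R_c = M/A = 2954.8333/356.7500 = 8.2826 mm
θ = 293° = 5.113815 rad
V = θ·R_c·A = 5.113815·8.2826·356.7500 = 15110.470 mm³

Volume = 15110.470 mm³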